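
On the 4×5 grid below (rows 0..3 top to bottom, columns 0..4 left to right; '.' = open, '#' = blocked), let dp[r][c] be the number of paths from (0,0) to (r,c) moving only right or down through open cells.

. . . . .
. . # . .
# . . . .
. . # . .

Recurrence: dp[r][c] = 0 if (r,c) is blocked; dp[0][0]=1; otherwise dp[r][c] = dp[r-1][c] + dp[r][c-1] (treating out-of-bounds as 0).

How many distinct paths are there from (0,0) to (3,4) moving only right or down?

r\c   0   1   2   3   4
  0   1   1   1   1   1
  1   1   2   0   1   2
  2   0   2   2   3   5
  3   0   2   0   3   8

8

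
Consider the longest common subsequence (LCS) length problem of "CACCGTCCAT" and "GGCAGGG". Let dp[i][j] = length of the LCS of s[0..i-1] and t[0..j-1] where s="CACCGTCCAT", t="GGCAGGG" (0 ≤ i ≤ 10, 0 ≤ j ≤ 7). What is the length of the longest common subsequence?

   ''  G  G  C  A  G  G  G
''  0  0  0  0  0  0  0  0
 C  0  0  0  1  1  1  1  1
 A  0  0  0  1  2  2  2  2
 C  0  0  0  1  2  2  2  2
 C  0  0  0  1  2  2  2  2
 G  0  1  1  1  2  3  3  3
 T  0  1  1  1  2  3  3  3
 C  0  1  1  2  2  3  3  3
 C  0  1  1  2  2  3  3  3
 A  0  1  1  2  3  3  3  3
 T  0  1  1  2  3  3  3  3

3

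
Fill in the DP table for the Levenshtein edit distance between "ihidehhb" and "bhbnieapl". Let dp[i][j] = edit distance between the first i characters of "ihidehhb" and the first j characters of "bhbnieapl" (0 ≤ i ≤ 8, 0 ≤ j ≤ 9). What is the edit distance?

   ''  b  h  b  n  i  e  a  p  l
''  0  1  2  3  4  5  6  7  8  9
 i  1  1  2  3  4  4  5  6  7  8
 h  2  2  1  2  3  4  5  6  7  8
 i  3  3  2  2  3  3  4  5  6  7
 d  4  4  3  3  3  4  4  5  6  7
 e  5  5  4  4  4  4  4  5  6  7
 h  6  6  5  5  5  5  5  5  6  7
 h  7  7  6  6  6  6  6  6  6  7
 b  8  7  7  6  7  7  7  7  7  7

7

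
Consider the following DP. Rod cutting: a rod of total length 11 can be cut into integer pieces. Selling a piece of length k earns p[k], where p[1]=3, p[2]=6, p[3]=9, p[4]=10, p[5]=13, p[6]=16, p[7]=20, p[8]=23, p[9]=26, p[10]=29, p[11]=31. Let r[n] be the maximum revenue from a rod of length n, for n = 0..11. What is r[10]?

   n    0    1    2    3    4    5    6    7    8    9   10   11
r[n]    0    3    6    9   12   15   18   21   24   27   30   33

30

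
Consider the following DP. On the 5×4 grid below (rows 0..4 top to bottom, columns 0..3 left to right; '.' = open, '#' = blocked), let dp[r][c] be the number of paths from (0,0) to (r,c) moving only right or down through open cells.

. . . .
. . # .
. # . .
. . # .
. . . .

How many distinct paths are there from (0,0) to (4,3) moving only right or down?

3

r\c   0   1   2   3
  0   1   1   1   1
  1   1   2   0   1
  2   1   0   0   1
  3   1   1   0   1
  4   1   2   2   3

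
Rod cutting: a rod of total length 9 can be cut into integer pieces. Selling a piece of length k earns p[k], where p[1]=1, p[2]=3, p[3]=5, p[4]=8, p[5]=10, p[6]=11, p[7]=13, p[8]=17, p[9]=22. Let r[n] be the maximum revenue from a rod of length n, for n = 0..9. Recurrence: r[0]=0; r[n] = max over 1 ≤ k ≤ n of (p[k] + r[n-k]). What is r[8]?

   n    0    1    2    3    4    5    6    7    8    9
r[n]    0    1    3    5    8   10   11   13   17   22

17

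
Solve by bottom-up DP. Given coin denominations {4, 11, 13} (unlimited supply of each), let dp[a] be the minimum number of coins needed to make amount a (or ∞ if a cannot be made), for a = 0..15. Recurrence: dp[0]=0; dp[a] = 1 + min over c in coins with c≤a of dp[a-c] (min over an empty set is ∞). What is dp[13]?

 a  0  1  2  3  4  5  6  7  8  9 10 11 12 13 14 15
dp  0  -  -  -  1  -  -  -  2  -  -  1  3  1  -  2
(- denotes ∞ / unreachable)

1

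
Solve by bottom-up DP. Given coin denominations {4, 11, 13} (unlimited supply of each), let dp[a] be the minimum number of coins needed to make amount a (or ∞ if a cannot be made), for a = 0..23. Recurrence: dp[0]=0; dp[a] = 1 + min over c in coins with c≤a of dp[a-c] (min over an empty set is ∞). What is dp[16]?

4

 a  0  1  2  3  4  5  6  7  8  9 10 11 12 13 14 15 16 17 18 19 20 21 22 23
dp  0  -  -  -  1  -  -  -  2  -  -  1  3  1  -  2  4  2  -  3  5  3  2  4
(- denotes ∞ / unreachable)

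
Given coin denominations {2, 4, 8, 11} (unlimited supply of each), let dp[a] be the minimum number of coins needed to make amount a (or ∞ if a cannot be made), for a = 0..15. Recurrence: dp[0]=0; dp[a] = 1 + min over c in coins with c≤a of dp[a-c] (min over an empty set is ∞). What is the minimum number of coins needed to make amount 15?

 a  0  1  2  3  4  5  6  7  8  9 10 11 12 13 14 15
dp  0  -  1  -  1  -  2  -  1  -  2  1  2  2  3  2
(- denotes ∞ / unreachable)

2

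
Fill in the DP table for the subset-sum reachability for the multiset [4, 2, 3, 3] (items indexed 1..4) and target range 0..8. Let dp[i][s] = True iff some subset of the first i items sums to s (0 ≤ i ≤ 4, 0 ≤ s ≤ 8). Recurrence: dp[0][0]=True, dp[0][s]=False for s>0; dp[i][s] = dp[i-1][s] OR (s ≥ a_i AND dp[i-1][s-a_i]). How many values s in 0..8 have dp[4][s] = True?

i\s   0   1   2   3   4   5   6   7   8
  0   T   F   F   F   F   F   F   F   F
  1   T   F   F   F   T   F   F   F   F
  2   T   F   T   F   T   F   T   F   F
  3   T   F   T   T   T   T   T   T   F
  4   T   F   T   T   T   T   T   T   T

8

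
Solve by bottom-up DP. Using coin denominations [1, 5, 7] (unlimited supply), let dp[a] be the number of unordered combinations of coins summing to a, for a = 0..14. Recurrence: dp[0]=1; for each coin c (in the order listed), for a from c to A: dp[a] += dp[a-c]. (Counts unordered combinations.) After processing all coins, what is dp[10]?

after  coin     0     1     2     3     4     5     6     7     8     9    10    11    12    13    14
          1     1     1     1     1     1     1     1     1     1     1     1     1     1     1     1
          5     1     1     1     1     1     2     2     2     2     2     3     3     3     3     3
          7     1     1     1     1     1     2     2     3     3     3     4     4     5     5     6

4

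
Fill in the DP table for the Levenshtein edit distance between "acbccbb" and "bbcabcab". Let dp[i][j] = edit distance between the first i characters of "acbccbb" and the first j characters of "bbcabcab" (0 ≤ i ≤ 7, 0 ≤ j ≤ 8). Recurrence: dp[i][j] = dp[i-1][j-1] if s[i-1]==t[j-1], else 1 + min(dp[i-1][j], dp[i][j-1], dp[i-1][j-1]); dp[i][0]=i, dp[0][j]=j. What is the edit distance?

5

   ''  b  b  c  a  b  c  a  b
''  0  1  2  3  4  5  6  7  8
 a  1  1  2  3  3  4  5  6  7
 c  2  2  2  2  3  4  4  5  6
 b  3  2  2  3  3  3  4  5  5
 c  4  3  3  2  3  4  3  4  5
 c  5  4  4  3  3  4  4  4  5
 b  6  5  4  4  4  3  4  5  4
 b  7  6  5  5  5  4  4  5  5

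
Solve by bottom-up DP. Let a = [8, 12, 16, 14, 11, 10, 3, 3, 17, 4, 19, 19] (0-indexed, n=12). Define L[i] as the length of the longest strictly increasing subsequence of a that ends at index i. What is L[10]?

   i    0    1    2    3    4    5    6    7    8    9   10   11
a[i]    8   12   16   14   11   10    3    3   17    4   19   19
L[i]    1    2    3    3    2    2    1    1    4    2    5    5

5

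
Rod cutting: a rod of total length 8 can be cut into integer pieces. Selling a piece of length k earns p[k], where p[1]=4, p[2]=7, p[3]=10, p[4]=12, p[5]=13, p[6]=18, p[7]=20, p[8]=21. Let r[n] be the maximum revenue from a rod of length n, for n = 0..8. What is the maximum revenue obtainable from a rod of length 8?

32

   n    0    1    2    3    4    5    6    7    8
r[n]    0    4    8   12   16   20   24   28   32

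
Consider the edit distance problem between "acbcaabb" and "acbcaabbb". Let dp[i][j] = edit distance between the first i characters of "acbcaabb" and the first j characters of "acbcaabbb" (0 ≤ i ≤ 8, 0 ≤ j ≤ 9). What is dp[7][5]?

2

   ''  a  c  b  c  a  a  b  b  b
''  0  1  2  3  4  5  6  7  8  9
 a  1  0  1  2  3  4  5  6  7  8
 c  2  1  0  1  2  3  4  5  6  7
 b  3  2  1  0  1  2  3  4  5  6
 c  4  3  2  1  0  1  2  3  4  5
 a  5  4  3  2  1  0  1  2  3  4
 a  6  5  4  3  2  1  0  1  2  3
 b  7  6  5  4  3  2  1  0  1  2
 b  8  7  6  5  4  3  2  1  0  1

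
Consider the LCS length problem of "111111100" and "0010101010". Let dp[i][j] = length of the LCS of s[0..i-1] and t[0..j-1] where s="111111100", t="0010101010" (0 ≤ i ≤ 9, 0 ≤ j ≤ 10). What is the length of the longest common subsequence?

5

   ''  0  0  1  0  1  0  1  0  1  0
''  0  0  0  0  0  0  0  0  0  0  0
 1  0  0  0  1  1  1  1  1  1  1  1
 1  0  0  0  1  1  2  2  2  2  2  2
 1  0  0  0  1  1  2  2  3  3  3  3
 1  0  0  0  1  1  2  2  3  3  4  4
 1  0  0  0  1  1  2  2  3  3  4  4
 1  0  0  0  1  1  2  2  3  3  4  4
 1  0  0  0  1  1  2  2  3  3  4  4
 0  0  1  1  1  2  2  3  3  4  4  5
 0  0  1  2  2  2  2  3  3  4  4  5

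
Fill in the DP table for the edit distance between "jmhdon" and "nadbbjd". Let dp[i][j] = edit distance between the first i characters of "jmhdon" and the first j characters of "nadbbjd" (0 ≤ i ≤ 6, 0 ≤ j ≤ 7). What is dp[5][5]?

5

   ''  n  a  d  b  b  j  d
''  0  1  2  3  4  5  6  7
 j  1  1  2  3  4  5  5  6
 m  2  2  2  3  4  5  6  6
 h  3  3  3  3  4  5  6  7
 d  4  4  4  3  4  5  6  6
 o  5  5  5  4  4  5  6  7
 n  6  5  6  5  5  5  6  7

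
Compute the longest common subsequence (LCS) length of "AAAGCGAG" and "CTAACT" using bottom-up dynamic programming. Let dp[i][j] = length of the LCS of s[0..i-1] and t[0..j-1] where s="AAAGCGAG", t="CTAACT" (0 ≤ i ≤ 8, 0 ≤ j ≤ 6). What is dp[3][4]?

2

   ''  C  T  A  A  C  T
''  0  0  0  0  0  0  0
 A  0  0  0  1  1  1  1
 A  0  0  0  1  2  2  2
 A  0  0  0  1  2  2  2
 G  0  0  0  1  2  2  2
 C  0  1  1  1  2  3  3
 G  0  1  1  1  2  3  3
 A  0  1  1  2  2  3  3
 G  0  1  1  2  2  3  3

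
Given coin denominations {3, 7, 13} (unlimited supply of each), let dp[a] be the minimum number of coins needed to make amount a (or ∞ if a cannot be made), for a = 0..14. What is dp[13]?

1

 a  0  1  2  3  4  5  6  7  8  9 10 11 12 13 14
dp  0  -  -  1  -  -  2  1  -  3  2  -  4  1  2
(- denotes ∞ / unreachable)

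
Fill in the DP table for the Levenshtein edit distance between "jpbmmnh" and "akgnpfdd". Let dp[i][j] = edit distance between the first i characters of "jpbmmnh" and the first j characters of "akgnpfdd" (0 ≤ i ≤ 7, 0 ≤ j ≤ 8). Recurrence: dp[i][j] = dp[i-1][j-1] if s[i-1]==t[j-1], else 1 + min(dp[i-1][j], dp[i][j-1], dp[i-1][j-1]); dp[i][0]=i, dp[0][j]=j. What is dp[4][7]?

   ''  a  k  g  n  p  f  d  d
''  0  1  2  3  4  5  6  7  8
 j  1  1  2  3  4  5  6  7  8
 p  2  2  2  3  4  4  5  6  7
 b  3  3  3  3  4  5  5  6  7
 m  4  4  4  4  4  5  6  6  7
 m  5  5  5  5  5  5  6  7  7
 n  6  6  6  6  5  6  6  7  8
 h  7  7  7  7  6  6  7  7  8

6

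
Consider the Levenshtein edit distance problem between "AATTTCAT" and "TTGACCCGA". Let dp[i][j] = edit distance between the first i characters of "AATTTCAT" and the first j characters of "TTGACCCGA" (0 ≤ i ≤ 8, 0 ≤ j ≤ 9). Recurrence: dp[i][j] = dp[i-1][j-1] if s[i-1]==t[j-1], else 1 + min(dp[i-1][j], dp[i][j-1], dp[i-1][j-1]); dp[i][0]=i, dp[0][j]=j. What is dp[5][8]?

   ''  T  T  G  A  C  C  C  G  A
''  0  1  2  3  4  5  6  7  8  9
 A  1  1  2  3  3  4  5  6  7  8
 A  2  2  2  3  3  4  5  6  7  7
 T  3  2  2  3  4  4  5  6  7  8
 T  4  3  2  3  4  5  5  6  7  8
 T  5  4  3  3  4  5  6  6  7  8
 C  6  5  4  4  4  4  5  6  7  8
 A  7  6  5  5  4  5  5  6  7  7
 T  8  7  6  6  5  5  6  6  7  8

7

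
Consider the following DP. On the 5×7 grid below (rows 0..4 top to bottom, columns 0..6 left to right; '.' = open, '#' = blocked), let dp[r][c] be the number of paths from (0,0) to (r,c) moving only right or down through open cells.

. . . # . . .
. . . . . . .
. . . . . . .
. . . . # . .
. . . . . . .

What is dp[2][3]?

r\c   0   1   2   3   4   5   6
  0   1   1   1   0   0   0   0
  1   1   2   3   3   3   3   3
  2   1   3   6   9  12  15  18
  3   1   4  10  19   0  15  33
  4   1   5  15  34  34  49  82

9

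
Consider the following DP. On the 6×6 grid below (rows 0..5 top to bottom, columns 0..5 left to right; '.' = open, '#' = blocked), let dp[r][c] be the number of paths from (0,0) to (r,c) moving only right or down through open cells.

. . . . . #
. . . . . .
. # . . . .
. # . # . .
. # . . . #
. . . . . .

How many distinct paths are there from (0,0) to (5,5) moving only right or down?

r\c   0   1   2   3   4   5
  0   1   1   1   1   1   0
  1   1   2   3   4   5   5
  2   1   0   3   7  12  17
  3   1   0   3   0  12  29
  4   1   0   3   3  15   0
  5   1   1   4   7  22  22

22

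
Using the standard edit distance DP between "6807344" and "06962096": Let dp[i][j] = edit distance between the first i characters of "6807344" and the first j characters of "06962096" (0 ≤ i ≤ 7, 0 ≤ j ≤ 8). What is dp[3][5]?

   ''  0  6  9  6  2  0  9  6
''  0  1  2  3  4  5  6  7  8
 6  1  1  1  2  3  4  5  6  7
 8  2  2  2  2  3  4  5  6  7
 0  3  2  3  3  3  4  4  5  6
 7  4  3  3  4  4  4  5  5  6
 3  5  4  4  4  5  5  5  6  6
 4  6  5  5  5  5  6  6  6  7
 4  7  6  6  6  6  6  7  7  7

4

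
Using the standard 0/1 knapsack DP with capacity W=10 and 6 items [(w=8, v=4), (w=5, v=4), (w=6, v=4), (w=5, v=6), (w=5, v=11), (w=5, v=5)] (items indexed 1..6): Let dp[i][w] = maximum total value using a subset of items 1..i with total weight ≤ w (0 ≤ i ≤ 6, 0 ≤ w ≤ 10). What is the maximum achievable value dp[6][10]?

17

i\w   0   1   2   3   4   5   6   7   8   9  10
  0   0   0   0   0   0   0   0   0   0   0   0
  1   0   0   0   0   0   0   0   0   4   4   4
  2   0   0   0   0   0   4   4   4   4   4   4
  3   0   0   0   0   0   4   4   4   4   4   4
  4   0   0   0   0   0   6   6   6   6   6  10
  5   0   0   0   0   0  11  11  11  11  11  17
  6   0   0   0   0   0  11  11  11  11  11  17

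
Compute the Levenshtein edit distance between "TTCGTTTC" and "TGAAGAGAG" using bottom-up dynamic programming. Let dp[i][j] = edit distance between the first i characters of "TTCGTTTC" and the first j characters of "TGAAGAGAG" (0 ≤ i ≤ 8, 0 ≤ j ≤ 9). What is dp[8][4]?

6

   ''  T  G  A  A  G  A  G  A  G
''  0  1  2  3  4  5  6  7  8  9
 T  1  0  1  2  3  4  5  6  7  8
 T  2  1  1  2  3  4  5  6  7  8
 C  3  2  2  2  3  4  5  6  7  8
 G  4  3  2  3  3  3  4  5  6  7
 T  5  4  3  3  4  4  4  5  6  7
 T  6  5  4  4  4  5  5  5  6  7
 T  7  6  5  5  5  5  6  6  6  7
 C  8  7  6  6  6  6  6  7  7  7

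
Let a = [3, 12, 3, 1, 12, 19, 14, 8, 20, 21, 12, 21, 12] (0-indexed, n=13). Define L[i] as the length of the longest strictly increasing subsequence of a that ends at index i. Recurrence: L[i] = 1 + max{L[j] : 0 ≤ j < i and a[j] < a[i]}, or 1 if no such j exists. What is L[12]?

   i    0    1    2    3    4    5    6    7    8    9   10   11   12
a[i]    3   12    3    1   12   19   14    8   20   21   12   21   12
L[i]    1    2    1    1    2    3    3    2    4    5    3    5    3

3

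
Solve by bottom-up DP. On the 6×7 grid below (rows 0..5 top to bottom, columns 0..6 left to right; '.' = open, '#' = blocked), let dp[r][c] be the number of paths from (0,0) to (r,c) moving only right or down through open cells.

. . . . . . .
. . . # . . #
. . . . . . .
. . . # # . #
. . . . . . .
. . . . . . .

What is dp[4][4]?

r\c   0   1   2   3   4   5   6
  0   1   1   1   1   1   1   1
  1   1   2   3   0   1   2   0
  2   1   3   6   6   7   9   9
  3   1   4  10   0   0   9   0
  4   1   5  15  15  15  24  24
  5   1   6  21  36  51  75  99

15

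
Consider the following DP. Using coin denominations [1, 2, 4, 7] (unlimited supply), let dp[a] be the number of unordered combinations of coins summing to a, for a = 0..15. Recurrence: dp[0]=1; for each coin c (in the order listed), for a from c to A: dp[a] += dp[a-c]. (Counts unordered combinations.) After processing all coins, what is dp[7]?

7

after  coin     0     1     2     3     4     5     6     7     8     9    10    11    12    13    14    15
          1     1     1     1     1     1     1     1     1     1     1     1     1     1     1     1     1
          2     1     1     2     2     3     3     4     4     5     5     6     6     7     7     8     8
          4     1     1     2     2     4     4     6     6     9     9    12    12    16    16    20    20
          7     1     1     2     2     4     4     6     7    10    11    14    16    20    22    27    30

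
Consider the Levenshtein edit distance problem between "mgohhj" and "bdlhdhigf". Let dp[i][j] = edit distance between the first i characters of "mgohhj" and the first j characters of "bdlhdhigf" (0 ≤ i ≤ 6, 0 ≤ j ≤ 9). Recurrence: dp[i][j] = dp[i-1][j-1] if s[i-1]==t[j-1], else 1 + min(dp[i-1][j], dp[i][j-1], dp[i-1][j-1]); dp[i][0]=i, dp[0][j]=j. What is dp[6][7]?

   ''  b  d  l  h  d  h  i  g  f
''  0  1  2  3  4  5  6  7  8  9
 m  1  1  2  3  4  5  6  7  8  9
 g  2  2  2  3  4  5  6  7  7  8
 o  3  3  3  3  4  5  6  7  8  8
 h  4  4  4  4  3  4  5  6  7  8
 h  5  5  5  5  4  4  4  5  6  7
 j  6  6  6  6  5  5  5  5  6  7

5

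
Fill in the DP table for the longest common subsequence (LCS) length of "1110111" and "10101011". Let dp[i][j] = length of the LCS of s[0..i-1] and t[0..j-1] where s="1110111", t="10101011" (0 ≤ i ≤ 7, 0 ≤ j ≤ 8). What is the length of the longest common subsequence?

6

   ''  1  0  1  0  1  0  1  1
''  0  0  0  0  0  0  0  0  0
 1  0  1  1  1  1  1  1  1  1
 1  0  1  1  2  2  2  2  2  2
 1  0  1  1  2  2  3  3  3  3
 0  0  1  2  2  3  3  4  4  4
 1  0  1  2  3  3  4  4  5  5
 1  0  1  2  3  3  4  4  5  6
 1  0  1  2  3  3  4  4  5  6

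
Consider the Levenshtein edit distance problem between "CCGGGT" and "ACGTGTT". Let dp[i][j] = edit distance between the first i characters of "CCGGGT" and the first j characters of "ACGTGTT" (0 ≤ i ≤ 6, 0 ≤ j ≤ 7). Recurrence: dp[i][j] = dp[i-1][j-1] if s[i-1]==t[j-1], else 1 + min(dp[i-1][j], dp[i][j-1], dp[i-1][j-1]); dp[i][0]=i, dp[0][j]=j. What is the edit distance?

3

   ''  A  C  G  T  G  T  T
''  0  1  2  3  4  5  6  7
 C  1  1  1  2  3  4  5  6
 C  2  2  1  2  3  4  5  6
 G  3  3  2  1  2  3  4  5
 G  4  4  3  2  2  2  3  4
 G  5  5  4  3  3  2  3  4
 T  6  6  5  4  3  3  2  3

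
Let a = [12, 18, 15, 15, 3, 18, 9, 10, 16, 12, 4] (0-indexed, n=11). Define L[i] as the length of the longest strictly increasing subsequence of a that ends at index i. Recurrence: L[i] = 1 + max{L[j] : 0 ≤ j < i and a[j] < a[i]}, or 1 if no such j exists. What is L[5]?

3

   i    0    1    2    3    4    5    6    7    8    9   10
a[i]   12   18   15   15    3   18    9   10   16   12    4
L[i]    1    2    2    2    1    3    2    3    4    4    2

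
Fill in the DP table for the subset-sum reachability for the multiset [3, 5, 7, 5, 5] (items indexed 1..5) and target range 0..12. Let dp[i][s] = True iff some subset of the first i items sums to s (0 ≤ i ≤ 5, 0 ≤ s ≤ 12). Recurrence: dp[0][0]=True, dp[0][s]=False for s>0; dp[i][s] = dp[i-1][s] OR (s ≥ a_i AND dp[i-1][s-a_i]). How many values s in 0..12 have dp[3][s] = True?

7

i\s   0   1   2   3   4   5   6   7   8   9  10  11  12
  0   T   F   F   F   F   F   F   F   F   F   F   F   F
  1   T   F   F   T   F   F   F   F   F   F   F   F   F
  2   T   F   F   T   F   T   F   F   T   F   F   F   F
  3   T   F   F   T   F   T   F   T   T   F   T   F   T
  4   T   F   F   T   F   T   F   T   T   F   T   F   T
  5   T   F   F   T   F   T   F   T   T   F   T   F   T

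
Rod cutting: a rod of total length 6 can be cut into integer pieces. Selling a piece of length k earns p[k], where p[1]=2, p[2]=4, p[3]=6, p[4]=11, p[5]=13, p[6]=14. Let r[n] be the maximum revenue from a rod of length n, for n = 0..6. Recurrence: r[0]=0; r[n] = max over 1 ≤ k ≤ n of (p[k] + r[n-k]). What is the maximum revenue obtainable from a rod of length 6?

15

   n    0    1    2    3    4    5    6
r[n]    0    2    4    6   11   13   15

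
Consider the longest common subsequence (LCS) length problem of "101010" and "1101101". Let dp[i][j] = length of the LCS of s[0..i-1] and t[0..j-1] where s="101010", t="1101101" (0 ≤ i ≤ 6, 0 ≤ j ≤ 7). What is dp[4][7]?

4

   ''  1  1  0  1  1  0  1
''  0  0  0  0  0  0  0  0
 1  0  1  1  1  1  1  1  1
 0  0  1  1  2  2  2  2  2
 1  0  1  2  2  3  3  3  3
 0  0  1  2  3  3  3  4  4
 1  0  1  2  3  4  4  4  5
 0  0  1  2  3  4  4  5  5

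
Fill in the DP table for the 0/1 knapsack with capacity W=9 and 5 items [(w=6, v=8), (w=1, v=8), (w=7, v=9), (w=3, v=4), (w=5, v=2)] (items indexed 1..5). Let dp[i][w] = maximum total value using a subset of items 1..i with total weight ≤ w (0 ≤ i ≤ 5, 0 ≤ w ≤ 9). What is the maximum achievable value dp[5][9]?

i\w   0   1   2   3   4   5   6   7   8   9
  0   0   0   0   0   0   0   0   0   0   0
  1   0   0   0   0   0   0   8   8   8   8
  2   0   8   8   8   8   8   8  16  16  16
  3   0   8   8   8   8   8   8  16  17  17
  4   0   8   8   8  12  12  12  16  17  17
  5   0   8   8   8  12  12  12  16  17  17

17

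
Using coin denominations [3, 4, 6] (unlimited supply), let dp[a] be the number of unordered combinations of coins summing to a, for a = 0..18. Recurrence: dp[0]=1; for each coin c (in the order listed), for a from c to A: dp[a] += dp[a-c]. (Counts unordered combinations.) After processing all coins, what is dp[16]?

after  coin     0     1     2     3     4     5     6     7     8     9    10    11    12    13    14    15    16    17    18
          3     1     0     0     1     0     0     1     0     0     1     0     0     1     0     0     1     0     0     1
          4     1     0     0     1     1     0     1     1     1     1     1     1     2     1     1     2     2     1     2
          6     1     0     0     1     1     0     2     1     1     2     2     1     4     2     2     4     4     2     6

4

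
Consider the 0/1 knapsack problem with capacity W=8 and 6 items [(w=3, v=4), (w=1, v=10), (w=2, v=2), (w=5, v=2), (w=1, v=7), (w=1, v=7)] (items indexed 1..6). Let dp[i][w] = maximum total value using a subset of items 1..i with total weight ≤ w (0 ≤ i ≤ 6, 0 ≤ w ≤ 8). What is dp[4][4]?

i\w   0   1   2   3   4   5   6   7   8
  0   0   0   0   0   0   0   0   0   0
  1   0   0   0   4   4   4   4   4   4
  2   0  10  10  10  14  14  14  14  14
  3   0  10  10  12  14  14  16  16  16
  4   0  10  10  12  14  14  16  16  16
  5   0  10  17  17  19  21  21  23  23
  6   0  10  17  24  24  26  28  28  30

14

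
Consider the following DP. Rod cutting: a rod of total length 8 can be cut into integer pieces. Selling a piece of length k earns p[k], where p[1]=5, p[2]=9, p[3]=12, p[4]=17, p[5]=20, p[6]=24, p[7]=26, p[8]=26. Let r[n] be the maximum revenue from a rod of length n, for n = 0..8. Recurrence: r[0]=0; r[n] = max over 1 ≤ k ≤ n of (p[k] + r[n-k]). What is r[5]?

25

   n    0    1    2    3    4    5    6    7    8
r[n]    0    5   10   15   20   25   30   35   40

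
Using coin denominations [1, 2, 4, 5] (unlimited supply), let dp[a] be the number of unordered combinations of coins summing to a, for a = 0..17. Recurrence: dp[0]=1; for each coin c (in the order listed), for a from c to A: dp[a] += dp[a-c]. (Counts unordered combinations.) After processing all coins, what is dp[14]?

after  coin     0     1     2     3     4     5     6     7     8     9    10    11    12    13    14    15    16    17
          1     1     1     1     1     1     1     1     1     1     1     1     1     1     1     1     1     1     1
          2     1     1     2     2     3     3     4     4     5     5     6     6     7     7     8     8     9     9
          4     1     1     2     2     4     4     6     6     9     9    12    12    16    16    20    20    25    25
          5     1     1     2     2     4     5     7     8    11    13    17    19    24    27    33    37    44    49

33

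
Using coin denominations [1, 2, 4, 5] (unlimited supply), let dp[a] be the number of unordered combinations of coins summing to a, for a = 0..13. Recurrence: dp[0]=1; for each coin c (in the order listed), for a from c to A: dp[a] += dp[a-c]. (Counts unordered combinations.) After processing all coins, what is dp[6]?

7

after  coin     0     1     2     3     4     5     6     7     8     9    10    11    12    13
          1     1     1     1     1     1     1     1     1     1     1     1     1     1     1
          2     1     1     2     2     3     3     4     4     5     5     6     6     7     7
          4     1     1     2     2     4     4     6     6     9     9    12    12    16    16
          5     1     1     2     2     4     5     7     8    11    13    17    19    24    27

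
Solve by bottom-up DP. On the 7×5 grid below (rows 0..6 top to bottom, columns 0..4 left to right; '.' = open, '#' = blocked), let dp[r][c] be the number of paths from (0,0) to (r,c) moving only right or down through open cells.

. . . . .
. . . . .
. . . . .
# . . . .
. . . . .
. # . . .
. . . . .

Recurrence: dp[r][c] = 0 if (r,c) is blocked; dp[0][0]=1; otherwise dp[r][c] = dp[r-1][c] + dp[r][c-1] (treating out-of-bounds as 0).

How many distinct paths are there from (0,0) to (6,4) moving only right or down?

r\c   0   1   2   3   4
  0   1   1   1   1   1
  1   1   2   3   4   5
  2   1   3   6  10  15
  3   0   3   9  19  34
  4   0   3  12  31  65
  5   0   0  12  43 108
  6   0   0  12  55 163

163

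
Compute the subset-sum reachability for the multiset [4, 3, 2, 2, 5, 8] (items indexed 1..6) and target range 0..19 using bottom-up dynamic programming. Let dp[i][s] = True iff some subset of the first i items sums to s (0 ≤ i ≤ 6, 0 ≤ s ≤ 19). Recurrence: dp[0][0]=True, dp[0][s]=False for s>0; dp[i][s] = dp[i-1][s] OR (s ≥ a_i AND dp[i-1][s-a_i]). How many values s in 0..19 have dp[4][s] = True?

i\s   0   1   2   3   4   5   6   7   8   9  10  11  12  13  14  15  16  17  18  19
  0   T   F   F   F   F   F   F   F   F   F   F   F   F   F   F   F   F   F   F   F
  1   T   F   F   F   T   F   F   F   F   F   F   F   F   F   F   F   F   F   F   F
  2   T   F   F   T   T   F   F   T   F   F   F   F   F   F   F   F   F   F   F   F
  3   T   F   T   T   T   T   T   T   F   T   F   F   F   F   F   F   F   F   F   F
  4   T   F   T   T   T   T   T   T   T   T   F   T   F   F   F   F   F   F   F   F
  5   T   F   T   T   T   T   T   T   T   T   T   T   T   T   T   F   T   F   F   F
  6   T   F   T   T   T   T   T   T   T   T   T   T   T   T   T   T   T   T   T   T

10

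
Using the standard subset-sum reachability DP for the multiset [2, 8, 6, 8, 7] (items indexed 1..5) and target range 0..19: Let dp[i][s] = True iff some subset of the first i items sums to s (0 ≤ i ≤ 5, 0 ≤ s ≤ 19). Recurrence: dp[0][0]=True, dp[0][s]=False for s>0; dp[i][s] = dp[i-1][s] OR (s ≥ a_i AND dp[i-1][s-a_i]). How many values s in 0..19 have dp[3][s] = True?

i\s   0   1   2   3   4   5   6   7   8   9  10  11  12  13  14  15  16  17  18  19
  0   T   F   F   F   F   F   F   F   F   F   F   F   F   F   F   F   F   F   F   F
  1   T   F   T   F   F   F   F   F   F   F   F   F   F   F   F   F   F   F   F   F
  2   T   F   T   F   F   F   F   F   T   F   T   F   F   F   F   F   F   F   F   F
  3   T   F   T   F   F   F   T   F   T   F   T   F   F   F   T   F   T   F   F   F
  4   T   F   T   F   F   F   T   F   T   F   T   F   F   F   T   F   T   F   T   F
  5   T   F   T   F   F   F   T   T   T   T   T   F   F   T   T   T   T   T   T   F

7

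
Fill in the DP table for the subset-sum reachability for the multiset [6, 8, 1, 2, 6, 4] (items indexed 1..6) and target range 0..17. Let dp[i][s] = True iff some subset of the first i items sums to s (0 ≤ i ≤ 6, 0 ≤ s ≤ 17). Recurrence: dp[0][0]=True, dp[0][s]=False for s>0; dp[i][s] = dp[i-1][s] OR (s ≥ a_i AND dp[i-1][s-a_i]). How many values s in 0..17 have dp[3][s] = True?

i\s   0   1   2   3   4   5   6   7   8   9  10  11  12  13  14  15  16  17
  0   T   F   F   F   F   F   F   F   F   F   F   F   F   F   F   F   F   F
  1   T   F   F   F   F   F   T   F   F   F   F   F   F   F   F   F   F   F
  2   T   F   F   F   F   F   T   F   T   F   F   F   F   F   T   F   F   F
  3   T   T   F   F   F   F   T   T   T   T   F   F   F   F   T   T   F   F
  4   T   T   T   T   F   F   T   T   T   T   T   T   F   F   T   T   T   T
  5   T   T   T   T   F   F   T   T   T   T   T   T   T   T   T   T   T   T
  6   T   T   T   T   T   T   T   T   T   T   T   T   T   T   T   T   T   T

8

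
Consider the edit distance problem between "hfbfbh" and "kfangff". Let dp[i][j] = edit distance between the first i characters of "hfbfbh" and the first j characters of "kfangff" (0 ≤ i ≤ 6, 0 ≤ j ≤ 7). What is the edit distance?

   ''  k  f  a  n  g  f  f
''  0  1  2  3  4  5  6  7
 h  1  1  2  3  4  5  6  7
 f  2  2  1  2  3  4  5  6
 b  3  3  2  2  3  4  5  6
 f  4  4  3  3  3  4  4  5
 b  5  5  4  4  4  4  5  5
 h  6  6  5  5  5  5  5  6

6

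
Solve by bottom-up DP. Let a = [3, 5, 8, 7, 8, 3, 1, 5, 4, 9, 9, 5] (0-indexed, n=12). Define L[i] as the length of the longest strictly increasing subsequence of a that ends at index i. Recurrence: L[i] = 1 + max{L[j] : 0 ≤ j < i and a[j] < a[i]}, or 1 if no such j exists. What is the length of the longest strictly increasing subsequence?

5

   i    0    1    2    3    4    5    6    7    8    9   10   11
a[i]    3    5    8    7    8    3    1    5    4    9    9    5
L[i]    1    2    3    3    4    1    1    2    2    5    5    3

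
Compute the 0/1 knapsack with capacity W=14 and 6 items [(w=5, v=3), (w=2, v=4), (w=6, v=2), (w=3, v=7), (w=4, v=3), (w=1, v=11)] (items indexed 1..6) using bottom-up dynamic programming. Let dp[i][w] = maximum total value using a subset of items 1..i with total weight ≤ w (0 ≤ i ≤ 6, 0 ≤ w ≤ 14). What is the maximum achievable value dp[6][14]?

i\w   0   1   2   3   4   5   6   7   8   9  10  11  12  13  14
  0   0   0   0   0   0   0   0   0   0   0   0   0   0   0   0
  1   0   0   0   0   0   3   3   3   3   3   3   3   3   3   3
  2   0   0   4   4   4   4   4   7   7   7   7   7   7   7   7
  3   0   0   4   4   4   4   4   7   7   7   7   7   7   9   9
  4   0   0   4   7   7  11  11  11  11  11  14  14  14  14  14
  5   0   0   4   7   7  11  11  11  11  14  14  14  14  14  17
  6   0  11  11  15  18  18  22  22  22  22  25  25  25  25  25

25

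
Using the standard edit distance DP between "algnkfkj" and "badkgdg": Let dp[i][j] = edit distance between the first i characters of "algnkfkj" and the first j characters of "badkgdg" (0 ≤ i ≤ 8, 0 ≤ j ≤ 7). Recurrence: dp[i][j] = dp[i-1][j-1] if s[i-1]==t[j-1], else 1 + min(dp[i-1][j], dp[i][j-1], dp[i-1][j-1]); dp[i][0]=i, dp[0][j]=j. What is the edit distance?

   ''  b  a  d  k  g  d  g
''  0  1  2  3  4  5  6  7
 a  1  1  1  2  3  4  5  6
 l  2  2  2  2  3  4  5  6
 g  3  3  3  3  3  3  4  5
 n  4  4  4  4  4  4  4  5
 k  5  5  5  5  4  5  5  5
 f  6  6  6  6  5  5  6  6
 k  7  7  7  7  6  6  6  7
 j  8  8  8  8  7  7  7  7

7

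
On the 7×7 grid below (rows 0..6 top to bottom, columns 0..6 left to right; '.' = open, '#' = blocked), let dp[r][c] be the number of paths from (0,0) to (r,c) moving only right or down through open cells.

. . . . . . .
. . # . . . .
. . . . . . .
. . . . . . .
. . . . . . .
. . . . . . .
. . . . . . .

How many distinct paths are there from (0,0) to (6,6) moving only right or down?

546

r\c   0   1   2   3   4   5   6
  0   1   1   1   1   1   1   1
  1   1   2   0   1   2   3   4
  2   1   3   3   4   6   9  13
  3   1   4   7  11  17  26  39
  4   1   5  12  23  40  66 105
  5   1   6  18  41  81 147 252
  6   1   7  25  66 147 294 546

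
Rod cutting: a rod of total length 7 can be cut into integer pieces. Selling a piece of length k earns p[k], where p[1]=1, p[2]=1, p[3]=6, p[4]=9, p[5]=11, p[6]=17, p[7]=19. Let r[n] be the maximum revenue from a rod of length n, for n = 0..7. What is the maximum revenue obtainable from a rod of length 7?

   n    0    1    2    3    4    5    6    7
r[n]    0    1    2    6    9   11   17   19

19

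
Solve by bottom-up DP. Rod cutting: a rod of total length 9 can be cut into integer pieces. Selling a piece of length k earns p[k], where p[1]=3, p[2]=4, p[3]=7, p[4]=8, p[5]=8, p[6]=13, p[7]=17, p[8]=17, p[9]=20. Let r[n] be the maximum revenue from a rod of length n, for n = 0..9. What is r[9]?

27

   n    0    1    2    3    4    5    6    7    8    9
r[n]    0    3    6    9   12   15   18   21   24   27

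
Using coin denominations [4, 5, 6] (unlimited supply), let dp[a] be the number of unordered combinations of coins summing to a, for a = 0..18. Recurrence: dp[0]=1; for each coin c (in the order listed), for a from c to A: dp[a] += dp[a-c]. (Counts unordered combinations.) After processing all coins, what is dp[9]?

after  coin     0     1     2     3     4     5     6     7     8     9    10    11    12    13    14    15    16    17    18
          4     1     0     0     0     1     0     0     0     1     0     0     0     1     0     0     0     1     0     0
          5     1     0     0     0     1     1     0     0     1     1     1     0     1     1     1     1     1     1     1
          6     1     0     0     0     1     1     1     0     1     1     2     1     2     1     2     2     3     2     3

1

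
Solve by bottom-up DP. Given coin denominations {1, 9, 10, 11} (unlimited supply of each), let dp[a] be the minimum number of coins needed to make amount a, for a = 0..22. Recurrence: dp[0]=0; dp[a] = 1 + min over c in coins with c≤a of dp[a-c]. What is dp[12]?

 a  0  1  2  3  4  5  6  7  8  9 10 11 12 13 14 15 16 17 18 19 20 21 22
dp  0  1  2  3  4  5  6  7  8  1  1  1  2  3  4  5  6  7  2  2  2  2  2

2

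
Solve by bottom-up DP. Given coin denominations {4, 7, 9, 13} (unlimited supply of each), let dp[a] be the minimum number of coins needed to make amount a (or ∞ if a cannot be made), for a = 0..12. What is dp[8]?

 a  0  1  2  3  4  5  6  7  8  9 10 11 12
dp  0  -  -  -  1  -  -  1  2  1  -  2  3
(- denotes ∞ / unreachable)

2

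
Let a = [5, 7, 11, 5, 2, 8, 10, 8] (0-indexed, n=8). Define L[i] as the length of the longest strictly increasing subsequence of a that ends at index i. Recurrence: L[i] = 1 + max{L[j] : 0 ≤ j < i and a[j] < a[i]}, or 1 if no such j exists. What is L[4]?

   i    0    1    2    3    4    5    6    7
a[i]    5    7   11    5    2    8   10    8
L[i]    1    2    3    1    1    3    4    3

1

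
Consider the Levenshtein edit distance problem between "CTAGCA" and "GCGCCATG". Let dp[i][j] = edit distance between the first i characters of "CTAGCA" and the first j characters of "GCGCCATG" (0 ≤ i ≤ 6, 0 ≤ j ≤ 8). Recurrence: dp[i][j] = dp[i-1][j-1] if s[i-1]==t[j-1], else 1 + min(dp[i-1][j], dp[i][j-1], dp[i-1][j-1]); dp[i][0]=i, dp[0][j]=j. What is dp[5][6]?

5

   ''  G  C  G  C  C  A  T  G
''  0  1  2  3  4  5  6  7  8
 C  1  1  1  2  3  4  5  6  7
 T  2  2  2  2  3  4  5  5  6
 A  3  3  3  3  3  4  4  5  6
 G  4  3  4  3  4  4  5  5  5
 C  5  4  3  4  3  4  5  6  6
 A  6  5  4  4  4  4  4  5  6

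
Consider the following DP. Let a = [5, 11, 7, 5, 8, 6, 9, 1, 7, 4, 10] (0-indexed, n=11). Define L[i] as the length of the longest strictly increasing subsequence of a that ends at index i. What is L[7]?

   i    0    1    2    3    4    5    6    7    8    9   10
a[i]    5   11    7    5    8    6    9    1    7    4   10
L[i]    1    2    2    1    3    2    4    1    3    2    5

1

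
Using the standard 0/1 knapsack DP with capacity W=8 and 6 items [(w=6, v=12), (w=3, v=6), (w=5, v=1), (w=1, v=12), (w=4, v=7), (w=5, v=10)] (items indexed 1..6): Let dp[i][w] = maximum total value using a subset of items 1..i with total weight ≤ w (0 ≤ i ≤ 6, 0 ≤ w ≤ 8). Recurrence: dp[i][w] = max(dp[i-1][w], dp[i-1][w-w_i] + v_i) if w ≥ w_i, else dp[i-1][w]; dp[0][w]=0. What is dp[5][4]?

i\w   0   1   2   3   4   5   6   7   8
  0   0   0   0   0   0   0   0   0   0
  1   0   0   0   0   0   0  12  12  12
  2   0   0   0   6   6   6  12  12  12
  3   0   0   0   6   6   6  12  12  12
  4   0  12  12  12  18  18  18  24  24
  5   0  12  12  12  18  19  19  24  25
  6   0  12  12  12  18  19  22  24  25

18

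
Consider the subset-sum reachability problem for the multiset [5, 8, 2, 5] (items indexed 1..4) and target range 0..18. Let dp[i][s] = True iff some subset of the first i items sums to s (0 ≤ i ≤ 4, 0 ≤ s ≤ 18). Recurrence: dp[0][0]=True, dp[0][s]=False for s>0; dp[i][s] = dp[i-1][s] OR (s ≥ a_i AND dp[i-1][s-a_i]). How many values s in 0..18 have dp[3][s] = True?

8

i\s   0   1   2   3   4   5   6   7   8   9  10  11  12  13  14  15  16  17  18
  0   T   F   F   F   F   F   F   F   F   F   F   F   F   F   F   F   F   F   F
  1   T   F   F   F   F   T   F   F   F   F   F   F   F   F   F   F   F   F   F
  2   T   F   F   F   F   T   F   F   T   F   F   F   F   T   F   F   F   F   F
  3   T   F   T   F   F   T   F   T   T   F   T   F   F   T   F   T   F   F   F
  4   T   F   T   F   F   T   F   T   T   F   T   F   T   T   F   T   F   F   T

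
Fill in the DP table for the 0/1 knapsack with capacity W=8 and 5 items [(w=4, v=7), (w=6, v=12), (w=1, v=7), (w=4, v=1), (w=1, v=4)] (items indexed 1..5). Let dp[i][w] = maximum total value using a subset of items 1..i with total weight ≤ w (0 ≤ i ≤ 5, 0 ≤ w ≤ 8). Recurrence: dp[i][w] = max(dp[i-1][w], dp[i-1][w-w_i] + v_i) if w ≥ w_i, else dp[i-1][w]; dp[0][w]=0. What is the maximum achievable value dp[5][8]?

23

i\w   0   1   2   3   4   5   6   7   8
  0   0   0   0   0   0   0   0   0   0
  1   0   0   0   0   7   7   7   7   7
  2   0   0   0   0   7   7  12  12  12
  3   0   7   7   7   7  14  14  19  19
  4   0   7   7   7   7  14  14  19  19
  5   0   7  11  11  11  14  18  19  23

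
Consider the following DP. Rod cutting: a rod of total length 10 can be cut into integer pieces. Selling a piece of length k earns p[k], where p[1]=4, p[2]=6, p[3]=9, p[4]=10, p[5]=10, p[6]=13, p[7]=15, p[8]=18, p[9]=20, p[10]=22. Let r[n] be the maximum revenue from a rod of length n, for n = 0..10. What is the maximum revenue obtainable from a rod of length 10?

   n    0    1    2    3    4    5    6    7    8    9   10
r[n]    0    4    8   12   16   20   24   28   32   36   40

40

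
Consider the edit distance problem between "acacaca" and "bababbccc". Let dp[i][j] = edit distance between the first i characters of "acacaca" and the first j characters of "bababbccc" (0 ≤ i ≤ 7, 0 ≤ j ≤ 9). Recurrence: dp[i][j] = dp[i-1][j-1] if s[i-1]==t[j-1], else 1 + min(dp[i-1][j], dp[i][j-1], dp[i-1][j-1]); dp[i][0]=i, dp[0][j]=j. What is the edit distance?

   ''  b  a  b  a  b  b  c  c  c
''  0  1  2  3  4  5  6  7  8  9
 a  1  1  1  2  3  4  5  6  7  8
 c  2  2  2  2  3  4  5  5  6  7
 a  3  3  2  3  2  3  4  5  6  7
 c  4  4  3  3  3  3  4  4  5  6
 a  5  5  4  4  3  4  4  5  5  6
 c  6  6  5  5  4  4  5  4  5  5
 a  7  7  6  6  5  5  5  5  5  6

6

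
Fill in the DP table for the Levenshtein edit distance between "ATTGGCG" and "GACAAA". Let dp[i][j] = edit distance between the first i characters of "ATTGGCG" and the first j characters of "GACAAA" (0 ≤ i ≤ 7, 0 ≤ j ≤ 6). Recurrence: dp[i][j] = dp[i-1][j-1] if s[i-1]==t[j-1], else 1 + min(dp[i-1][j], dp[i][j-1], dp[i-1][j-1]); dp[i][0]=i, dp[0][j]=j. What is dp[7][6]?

   ''  G  A  C  A  A  A
''  0  1  2  3  4  5  6
 A  1  1  1  2  3  4  5
 T  2  2  2  2  3  4  5
 T  3  3  3  3  3  4  5
 G  4  3  4  4  4  4  5
 G  5  4  4  5  5  5  5
 C  6  5  5  4  5  6  6
 G  7  6  6  5  5  6  7

7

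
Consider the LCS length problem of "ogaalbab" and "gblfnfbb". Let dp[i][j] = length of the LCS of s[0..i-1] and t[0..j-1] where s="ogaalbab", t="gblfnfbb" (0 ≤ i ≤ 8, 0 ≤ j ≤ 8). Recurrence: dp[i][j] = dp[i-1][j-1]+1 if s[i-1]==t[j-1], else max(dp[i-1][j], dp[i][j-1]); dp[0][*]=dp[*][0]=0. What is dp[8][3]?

2

   ''  g  b  l  f  n  f  b  b
''  0  0  0  0  0  0  0  0  0
 o  0  0  0  0  0  0  0  0  0
 g  0  1  1  1  1  1  1  1  1
 a  0  1  1  1  1  1  1  1  1
 a  0  1  1  1  1  1  1  1  1
 l  0  1  1  2  2  2  2  2  2
 b  0  1  2  2  2  2  2  3  3
 a  0  1  2  2  2  2  2  3  3
 b  0  1  2  2  2  2  2  3  4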